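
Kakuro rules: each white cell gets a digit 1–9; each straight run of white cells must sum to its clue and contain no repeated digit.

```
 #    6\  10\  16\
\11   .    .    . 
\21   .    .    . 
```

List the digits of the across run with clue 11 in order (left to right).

1, 3, 7

16 in 2 cells must be {7,9}.
The 11 across and the 16 down share only 7, so R1C3 = 7.
R2C3 = 16 − 7 = 9 completes the 16 down.
Given what's placed, R1C1 must be 1 to fit the 11 across and 6 down.
R1C2 = 11 − 8 = 3 completes the 11 across.
R2C1 = 6 − 1 = 5 completes the 6 down.
R2C2 = 21 − 14 = 7 completes the 21 across.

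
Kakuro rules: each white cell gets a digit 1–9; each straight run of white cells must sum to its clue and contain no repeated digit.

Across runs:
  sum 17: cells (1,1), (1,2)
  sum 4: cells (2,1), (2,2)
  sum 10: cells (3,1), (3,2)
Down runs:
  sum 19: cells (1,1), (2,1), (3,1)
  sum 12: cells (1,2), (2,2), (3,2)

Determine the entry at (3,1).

17 in 2 cells must be {8,9}; 4 in 2 cells must be {1,3}.
The 4 across and the 19 down share only 3, so (2,1) = 3.
(2,2) = 4 − 3 = 1 completes the 4 across.
Given what's placed, (1,1) must be 9 to fit the 17 across and 19 down.
(1,2) = 17 − 9 = 8 completes the 17 across.
(3,1) = 19 − 12 = 7 completes the 19 down.
(3,2) = 10 − 7 = 3 completes the 10 across.

7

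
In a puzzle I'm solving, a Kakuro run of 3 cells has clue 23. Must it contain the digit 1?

The only way to make 23 from 3 distinct digits is {6,8,9}, which does not contain 1.

No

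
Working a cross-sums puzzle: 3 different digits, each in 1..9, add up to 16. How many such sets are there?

3 distinct digits from 1–9 sum between 6 and 24.

8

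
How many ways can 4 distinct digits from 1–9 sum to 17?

9

4 distinct digits from 1–9 sum between 10 and 30.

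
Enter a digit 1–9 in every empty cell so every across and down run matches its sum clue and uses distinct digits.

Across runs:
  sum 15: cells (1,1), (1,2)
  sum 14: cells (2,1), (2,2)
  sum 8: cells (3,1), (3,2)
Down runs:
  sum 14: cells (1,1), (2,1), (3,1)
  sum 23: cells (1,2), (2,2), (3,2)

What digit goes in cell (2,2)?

9

23 in 3 cells must be {6,8,9}.
The 8 across and the 23 down share only 6, so (3,2) = 6.
(3,1) = 8 − 6 = 2 completes the 8 across.
Nothing is forced directly, so branch on (1,2), whose candidates are 8 or 9. If (1,2) = 9: then (1,1) would have to be in {6} for the 15 across but in {3,4,5,7,8,9} for the 14 down — contradiction. So (1,2) = 8.
(1,1) = 15 − 8 = 7 completes the 15 across.
(2,1) = 14 − 9 = 5 completes the 14 down.
(2,2) = 14 − 5 = 9 completes the 14 across.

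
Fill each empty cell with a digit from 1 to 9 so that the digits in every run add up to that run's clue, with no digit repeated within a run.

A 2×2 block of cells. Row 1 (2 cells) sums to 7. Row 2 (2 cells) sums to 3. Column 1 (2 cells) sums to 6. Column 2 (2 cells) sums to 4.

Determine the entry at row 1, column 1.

3 in 2 cells must be {1,2}; 4 in 2 cells must be {1,3}.
The 3 across and the 4 down share only 1, so (2,2) = 1.
(1,2) = 4 − 1 = 3 completes the 4 down.
(2,1) = 3 − 1 = 2 completes the 3 across.
(1,1) = 7 − 3 = 4 completes the 7 across.

4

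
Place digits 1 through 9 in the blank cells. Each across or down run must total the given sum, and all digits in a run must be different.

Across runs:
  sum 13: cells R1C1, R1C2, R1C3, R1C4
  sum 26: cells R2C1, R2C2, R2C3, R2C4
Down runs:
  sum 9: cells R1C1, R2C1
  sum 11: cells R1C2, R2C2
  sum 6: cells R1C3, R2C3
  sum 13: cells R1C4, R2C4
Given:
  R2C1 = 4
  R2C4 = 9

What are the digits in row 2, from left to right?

4, 8, 5, 9

R1C1 = 9 − 4 = 5 completes the 9 down.
R1C4 = 13 − 9 = 4 completes the 13 down.
Given what's placed, R2C3 must be 5 to fit the 26 across and 6 down.
Given what's placed, R1C2 must be 3 to fit the 13 across and 11 down.
R1C3 = 13 − 12 = 1 completes the 13 across.
R2C2 = 26 − 18 = 8 completes the 26 across.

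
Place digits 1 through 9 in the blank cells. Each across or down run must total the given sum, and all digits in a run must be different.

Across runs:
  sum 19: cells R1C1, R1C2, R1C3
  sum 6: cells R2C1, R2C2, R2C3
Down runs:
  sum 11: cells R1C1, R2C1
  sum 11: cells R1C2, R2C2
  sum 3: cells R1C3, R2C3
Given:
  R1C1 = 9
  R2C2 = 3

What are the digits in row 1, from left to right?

9 8 2

6 in 3 cells must be {1,2,3}; 3 in 2 cells must be {1,2}.
R1C2 = 11 − 3 = 8 completes the 11 down.
R1C3 = 19 − 17 = 2 completes the 19 across.
R2C1 = 11 − 9 = 2 completes the 11 down.
R2C3 = 6 − 5 = 1 completes the 6 across.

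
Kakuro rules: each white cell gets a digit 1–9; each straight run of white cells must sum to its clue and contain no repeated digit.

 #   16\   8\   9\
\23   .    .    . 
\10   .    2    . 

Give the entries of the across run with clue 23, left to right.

23 in 3 cells must be {6,8,9}; 16 in 2 cells must be {7,9}.
R1C1 = 9: only digit in both the 23-across and 16-down candidate sets.
R1C2 = 8 − 2 = 6 completes the 8 down.
R1C3 = 23 − 15 = 8 completes the 23 across.
R2C1 = 16 − 9 = 7 completes the 16 down.
R2C3 = 10 − 9 = 1 completes the 10 across.

9 6 8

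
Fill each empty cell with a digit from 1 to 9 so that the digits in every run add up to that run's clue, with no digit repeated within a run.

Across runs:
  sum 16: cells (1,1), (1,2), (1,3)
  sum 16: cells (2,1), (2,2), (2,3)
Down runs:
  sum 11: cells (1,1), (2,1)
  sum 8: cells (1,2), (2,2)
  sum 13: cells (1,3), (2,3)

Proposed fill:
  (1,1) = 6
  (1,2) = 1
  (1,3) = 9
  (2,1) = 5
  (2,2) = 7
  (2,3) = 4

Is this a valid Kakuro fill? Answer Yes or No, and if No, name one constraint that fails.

Across: 6+1+9=16; 5+7+4=16. Down: 6+5=11; 1+7=8; 9+4=13. No digit repeats within any run.

Yes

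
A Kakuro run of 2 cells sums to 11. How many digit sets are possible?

4

2 distinct digits from 1–9 sum between 3 and 17.
Enumerating: {2,9}, {3,8}, {4,7}, {5,6}.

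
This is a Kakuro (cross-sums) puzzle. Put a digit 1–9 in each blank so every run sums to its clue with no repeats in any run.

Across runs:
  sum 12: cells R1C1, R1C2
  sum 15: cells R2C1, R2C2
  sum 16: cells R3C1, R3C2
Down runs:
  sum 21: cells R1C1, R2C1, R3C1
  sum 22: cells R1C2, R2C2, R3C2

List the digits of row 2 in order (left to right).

16 in 2 cells must be {7,9}.
Nothing is forced directly, so branch on R3C1, whose candidates are 7 or 9. If R3C1 = 9: that forces R3C2 = 7, R1C2 = 9, R2C2 = 6, after which R1C1 would have to be in {3} for the 12 across but in {4,5,7,8} for the 21 down — contradiction. So R3C1 = 7.
R3C2 = 16 − 7 = 9 completes the 16 across.
Nothing is forced directly, so branch on R1C1, whose candidates are 5 or 8 or 9. If R1C1 = 8: then R1C2 would have to be in {4} for the 12 across but in {5,6,7,8} for the 22 down — contradiction. If R1C1 = 9: then R1C2 would have to be in {3} for the 12 across but in {5,6,7,8} for the 22 down — contradiction. So R1C1 = 5.
R1C2 = 12 − 5 = 7 completes the 12 across.
R2C1 = 21 − 12 = 9 completes the 21 down.
R2C2 = 15 − 9 = 6 completes the 15 across.

9 6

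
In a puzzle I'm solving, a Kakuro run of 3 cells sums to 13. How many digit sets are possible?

3 distinct digits from 1–9 sum between 6 and 24.

7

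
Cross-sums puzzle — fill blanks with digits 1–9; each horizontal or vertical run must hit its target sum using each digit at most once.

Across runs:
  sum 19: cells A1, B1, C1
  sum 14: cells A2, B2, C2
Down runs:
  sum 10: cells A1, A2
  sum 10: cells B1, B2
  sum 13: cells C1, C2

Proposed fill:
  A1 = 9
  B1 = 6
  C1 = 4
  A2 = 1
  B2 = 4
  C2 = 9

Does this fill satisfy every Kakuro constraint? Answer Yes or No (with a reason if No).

Across: 9+6+4=19; 1+4+9=14. Down: 9+1=10; 6+4=10; 4+9=13. No digit repeats within any run.

Yes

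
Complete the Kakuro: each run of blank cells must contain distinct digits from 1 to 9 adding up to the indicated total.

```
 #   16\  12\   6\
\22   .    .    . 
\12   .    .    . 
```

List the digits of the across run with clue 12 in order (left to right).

16 in 2 cells must be {7,9}.
The 22 across and the 6 down share only 5, so R1C3 = 5.
R2C3 = 6 − 5 = 1 completes the 6 down.
Given what's placed, R1C1 must be 9 to fit the 22 across and 16 down.
R1C2 = 22 − 14 = 8 completes the 22 across.
R2C1 = 16 − 9 = 7 completes the 16 down.
R2C2 = 12 − 8 = 4 completes the 12 across.

7, 4, 1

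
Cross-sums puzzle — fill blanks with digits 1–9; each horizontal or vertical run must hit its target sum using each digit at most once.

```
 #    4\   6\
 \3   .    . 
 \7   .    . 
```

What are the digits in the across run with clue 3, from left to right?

1 2

3 in 2 cells must be {1,2}; 4 in 2 cells must be {1,3}.
The 3 across and the 4 down share only 1, so R1C1 = 1.
R1C2 = 3 − 1 = 2 completes the 3 across.
R2C1 = 4 − 1 = 3 completes the 4 down.
R2C2 = 7 − 3 = 4 completes the 7 across.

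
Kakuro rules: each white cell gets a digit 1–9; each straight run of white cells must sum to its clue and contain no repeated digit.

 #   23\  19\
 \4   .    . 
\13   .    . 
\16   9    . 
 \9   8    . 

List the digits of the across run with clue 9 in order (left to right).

4 in 2 cells must be {1,3}; 16 in 2 cells must be {7,9}.
R1C1 = 1: the only remaining digit allowed by both the 4 across and the 23 down.
R1C2 = 4 − 1 = 3 completes the 4 across.
R2C1 = 23 − 18 = 5 completes the 23 down.
R2C2 = 13 − 5 = 8 completes the 13 across.
R3C2 = 16 − 9 = 7 completes the 16 across.
R4C2 = 9 − 8 = 1 completes the 9 across.

8 1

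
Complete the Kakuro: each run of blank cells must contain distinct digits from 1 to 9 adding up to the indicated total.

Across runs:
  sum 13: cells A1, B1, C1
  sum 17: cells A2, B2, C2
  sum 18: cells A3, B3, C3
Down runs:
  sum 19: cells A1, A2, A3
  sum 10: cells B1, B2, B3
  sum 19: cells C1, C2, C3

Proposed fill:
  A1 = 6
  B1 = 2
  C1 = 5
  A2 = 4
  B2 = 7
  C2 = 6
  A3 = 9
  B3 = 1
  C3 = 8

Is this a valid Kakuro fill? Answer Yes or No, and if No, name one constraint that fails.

Across: 6+2+5=13; 4+7+6=17; 9+1+8=18. Down: 6+4+9=19; 2+7+1=10; 5+6+8=19. No digit repeats within any run.

Yes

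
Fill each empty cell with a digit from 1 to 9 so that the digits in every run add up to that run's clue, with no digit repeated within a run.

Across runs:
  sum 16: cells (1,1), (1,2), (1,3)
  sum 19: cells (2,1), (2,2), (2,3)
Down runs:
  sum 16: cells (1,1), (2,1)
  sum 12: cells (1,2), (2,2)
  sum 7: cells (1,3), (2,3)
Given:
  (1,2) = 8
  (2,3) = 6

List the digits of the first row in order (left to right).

7, 8, 1

16 in 2 cells must be {7,9}.
Given what's placed, (1,1) must be 7 to fit the 16 across and 16 down.
(1,3) = 16 − 15 = 1 completes the 16 across.
(2,1) = 16 − 7 = 9 completes the 16 down.
(2,2) = 19 − 15 = 4 completes the 19 across.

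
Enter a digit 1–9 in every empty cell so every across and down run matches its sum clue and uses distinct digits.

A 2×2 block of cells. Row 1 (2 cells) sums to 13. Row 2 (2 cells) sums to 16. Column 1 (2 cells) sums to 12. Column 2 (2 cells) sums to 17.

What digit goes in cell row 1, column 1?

5

16 in 2 cells must be {7,9}; 17 in 2 cells must be {8,9}.
The 16 across and the 17 down share only 9, so (2,2) = 9.
(1,2) = 17 − 9 = 8 completes the 17 down.
(2,1) = 16 − 9 = 7 completes the 16 across.
(1,1) = 13 − 8 = 5 completes the 13 across.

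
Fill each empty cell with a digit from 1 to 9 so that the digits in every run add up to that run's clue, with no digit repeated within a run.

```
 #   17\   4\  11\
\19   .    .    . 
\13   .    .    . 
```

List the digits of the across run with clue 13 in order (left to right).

17 in 2 cells must be {8,9}; 4 in 2 cells must be {1,3}.
The 19 across and the 4 down share only 3, so R1C2 = 3.
R2C2 = 4 − 3 = 1 completes the 4 down.
Given what's placed, R1C1 must be 9 to fit the 19 across and 17 down.
R1C3 = 19 − 12 = 7 completes the 19 across.
R2C1 = 17 − 9 = 8 completes the 17 down.
R2C3 = 13 − 9 = 4 completes the 13 across.

8 1 4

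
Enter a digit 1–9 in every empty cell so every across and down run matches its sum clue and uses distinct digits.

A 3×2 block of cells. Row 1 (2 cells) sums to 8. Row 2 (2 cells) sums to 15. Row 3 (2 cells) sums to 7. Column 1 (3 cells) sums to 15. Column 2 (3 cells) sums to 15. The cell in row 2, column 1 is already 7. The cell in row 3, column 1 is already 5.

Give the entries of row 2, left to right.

(1,1) = 15 − 12 = 3 completes the 15 down.
(1,2) = 8 − 3 = 5 completes the 8 across.
(2,2) = 15 − 7 = 8 completes the 15 across.
(3,2) = 7 − 5 = 2 completes the 7 across.

7, 8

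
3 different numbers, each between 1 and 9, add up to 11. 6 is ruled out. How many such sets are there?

3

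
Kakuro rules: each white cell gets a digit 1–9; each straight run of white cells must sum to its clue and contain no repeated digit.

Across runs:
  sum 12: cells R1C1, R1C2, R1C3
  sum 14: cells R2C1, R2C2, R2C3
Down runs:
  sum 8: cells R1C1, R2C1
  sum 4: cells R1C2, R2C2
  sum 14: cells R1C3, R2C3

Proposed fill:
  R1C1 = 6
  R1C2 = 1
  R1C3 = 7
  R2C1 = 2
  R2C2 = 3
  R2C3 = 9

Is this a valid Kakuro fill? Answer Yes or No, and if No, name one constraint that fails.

No — the across run R1C1–R1C3 sums to 14, not 12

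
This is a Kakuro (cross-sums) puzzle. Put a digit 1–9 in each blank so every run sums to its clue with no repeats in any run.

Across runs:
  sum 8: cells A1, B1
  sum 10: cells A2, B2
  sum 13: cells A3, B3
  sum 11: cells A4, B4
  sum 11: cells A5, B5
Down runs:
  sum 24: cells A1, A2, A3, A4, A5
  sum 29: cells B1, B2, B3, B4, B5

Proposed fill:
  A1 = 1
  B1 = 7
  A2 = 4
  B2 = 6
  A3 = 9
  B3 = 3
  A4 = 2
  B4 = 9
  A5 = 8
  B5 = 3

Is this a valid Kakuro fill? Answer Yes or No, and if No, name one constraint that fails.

No — the down run B1–B5 sums to 28, not 29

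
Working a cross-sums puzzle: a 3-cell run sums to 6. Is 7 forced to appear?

The only way to make 6 from 3 distinct digits is {1,2,3}, which does not contain 7.

No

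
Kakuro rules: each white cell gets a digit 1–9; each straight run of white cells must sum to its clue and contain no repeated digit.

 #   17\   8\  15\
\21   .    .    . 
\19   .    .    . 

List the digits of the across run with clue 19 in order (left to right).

17 in 2 cells must be {8,9}.
Nothing is forced directly, so branch on R1C2, whose candidates are 5 or 6 or 7. If R1C2 = 5: that forces R1C1 = 9, R1C3 = 7, R2C1 = 8, after which R2C2 would have to be in {2,4,5,6,7,9} for the 19 across but in {3} for the 8 down — contradiction. If R1C2 = 7: then R2C2 would have to be in {2,3,4,5,6,7,8,9} for the 19 across but in {1} for the 8 down — contradiction. So R1C2 = 6.
Given what's placed, R1C1 must be 8 to fit the 21 across and 17 down.
R1C3 = 21 − 14 = 7 completes the 21 across.
R2C1 = 17 − 8 = 9 completes the 17 down.
R2C2 = 8 − 6 = 2 completes the 8 down.
R2C3 = 19 − 11 = 8 completes the 19 across.

9 2 8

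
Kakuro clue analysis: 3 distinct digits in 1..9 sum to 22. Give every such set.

3 distinct digits from 1–9 sum between 6 and 24.

{5,8,9}; {6,7,9}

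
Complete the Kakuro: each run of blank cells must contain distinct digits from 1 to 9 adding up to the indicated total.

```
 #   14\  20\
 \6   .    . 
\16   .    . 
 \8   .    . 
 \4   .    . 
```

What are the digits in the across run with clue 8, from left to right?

2, 6

16 in 2 cells must be {7,9}; 4 in 2 cells must be {1,3}.
Only 7 fits R2C1 under both its across sum 16 and down sum 14.
R2C2 = 16 − 7 = 9 completes the 16 across.
Given what's placed, R4C1 must be 1 to fit the 4 across and 14 down.
R4C2 = 4 − 1 = 3 completes the 4 across.
R3C1 = 2: the only remaining digit allowed by both the 8 across and the 14 down.
R3C2 = 8 − 2 = 6 completes the 8 across.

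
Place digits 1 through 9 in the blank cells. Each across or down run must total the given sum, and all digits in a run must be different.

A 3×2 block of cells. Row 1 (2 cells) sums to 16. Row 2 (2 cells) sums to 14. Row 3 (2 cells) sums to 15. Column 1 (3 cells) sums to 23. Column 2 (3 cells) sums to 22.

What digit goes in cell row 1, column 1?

16 in 2 cells must be {7,9}; 23 in 3 cells must be {6,8,9}.
The 16 across and the 23 down share only 9, so (1,1) = 9.
(1,2) = 16 − 9 = 7 completes the 16 across.
Nothing is forced directly, so branch on (2,1), whose candidates are 6 or 8. If (2,1) = 6: then (2,2) would have to be in {8} for the 14 across but in {6,9} for the 22 down — contradiction. So (2,1) = 8.
(2,2) = 14 − 8 = 6 completes the 14 across.
(3,1) = 23 − 17 = 6 completes the 23 down.
(3,2) = 15 − 6 = 9 completes the 15 across.

9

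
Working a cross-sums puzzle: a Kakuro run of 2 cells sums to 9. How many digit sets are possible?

4

2 distinct digits from 1–9 sum between 3 and 17.
Enumerating: {1,8}, {2,7}, {3,6}, {4,5}.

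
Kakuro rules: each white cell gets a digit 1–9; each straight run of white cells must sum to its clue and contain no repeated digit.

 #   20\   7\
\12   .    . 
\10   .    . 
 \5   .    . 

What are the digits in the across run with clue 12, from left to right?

7 in 3 cells must be {1,2,4}.
The 12 across and the 7 down share only 4, so R1C2 = 4.
R1C1 = 12 − 4 = 8 completes the 12 across.
Given what's placed, R3C1 must be 3 to fit the 5 across and 20 down.
R3C2 = 5 − 3 = 2 completes the 5 across.
R2C1 = 20 − 11 = 9 completes the 20 down.
R2C2 = 10 − 9 = 1 completes the 10 across.

8 4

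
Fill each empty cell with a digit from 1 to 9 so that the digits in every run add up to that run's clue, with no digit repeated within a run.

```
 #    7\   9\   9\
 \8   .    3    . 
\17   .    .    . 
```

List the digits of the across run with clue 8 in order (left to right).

4 3 1

R2C2 = 9 − 3 = 6 completes the 9 down.
No cell is forced outright now. R1C1 can only be 1 or 4 (the digits allowed by both its 8 across and its 7 down). If R1C1 = 1: that forces R1C3 = 4, after which R2C1 would have to be in {2,3,4,7,8,9} for the 17 across but in {6} for the 7 down — contradiction. So R1C1 = 4.
R1C3 = 8 − 7 = 1 completes the 8 across.
R2C1 = 7 − 4 = 3 completes the 7 down.
R2C3 = 17 − 9 = 8 completes the 17 across.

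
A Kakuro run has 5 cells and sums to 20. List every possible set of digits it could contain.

5 distinct digits from 1–9 sum between 15 and 35.

{1,2,3,5,9}; {1,2,3,6,8}; {1,2,4,5,8}; {1,2,4,6,7}; {1,3,4,5,7}; {2,3,4,5,6}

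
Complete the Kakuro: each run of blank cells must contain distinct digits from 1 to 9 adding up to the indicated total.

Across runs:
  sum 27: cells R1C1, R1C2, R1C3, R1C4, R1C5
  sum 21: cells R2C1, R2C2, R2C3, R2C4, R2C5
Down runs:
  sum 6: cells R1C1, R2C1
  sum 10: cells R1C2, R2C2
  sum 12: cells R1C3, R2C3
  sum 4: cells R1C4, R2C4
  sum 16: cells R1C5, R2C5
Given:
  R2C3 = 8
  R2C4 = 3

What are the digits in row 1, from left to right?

5 8 4 1 9

4 in 2 cells must be {1,3}; 16 in 2 cells must be {7,9}.
R1C3 = 12 − 8 = 4 completes the 12 down.
R1C4 = 4 − 3 = 1 completes the 4 down.
R2C5 = 7: the only remaining digit allowed by both the 21 across and the 16 down.
R1C1 = 5: the only remaining digit allowed by both the 27 across and the 6 down.
R1C5 = 16 − 7 = 9 completes the 16 down.
R2C1 = 6 − 5 = 1 completes the 6 down.
R2C2 = 21 − 19 = 2 completes the 21 across.
R1C2 = 27 − 19 = 8 completes the 27 across.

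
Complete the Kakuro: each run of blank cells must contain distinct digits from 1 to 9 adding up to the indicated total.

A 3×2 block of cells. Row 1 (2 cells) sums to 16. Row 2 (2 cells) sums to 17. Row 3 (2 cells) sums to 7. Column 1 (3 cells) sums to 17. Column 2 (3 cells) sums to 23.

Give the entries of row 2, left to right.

9, 8

16 in 2 cells must be {7,9}; 17 in 2 cells must be {8,9}; 23 in 3 cells must be {6,8,9}.
The 16 across and the 23 down share only 9, so (1,2) = 9.
Given what's placed, (2,2) must be 8 to fit the 17 across and 23 down.
(3,2) = 23 − 17 = 6 completes the 23 down.
(1,1) = 16 − 9 = 7 completes the 16 across.
(2,1) = 17 − 8 = 9 completes the 17 across.
(3,1) = 7 − 6 = 1 completes the 7 across.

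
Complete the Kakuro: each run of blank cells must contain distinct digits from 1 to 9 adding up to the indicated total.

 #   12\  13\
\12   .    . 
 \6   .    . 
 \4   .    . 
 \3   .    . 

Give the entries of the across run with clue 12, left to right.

4 in 2 cells must be {1,3}; 3 in 2 cells must be {1,2}.
Nothing is forced directly, so branch on R3C1, whose candidates are 1 or 3. If R3C1 = 3: then R1C1 would have to be in {3,4,5,7,8,9} for the 12 across but in {1,2,6} for the 12 down — contradiction. So R3C1 = 1.
R3C2 = 4 − 1 = 3 completes the 4 across.
Given what's placed, R4C1 must be 2 to fit the 3 across and 12 down.
R4C2 = 3 − 2 = 1 completes the 3 across.
No cell is forced outright now. R2C1 can only be 4 or 5 (the digits allowed by both its 6 across and its 12 down). If R2C1 = 5: that forces R1C1 = 4, after which R1C2 would have to be in {8} for the 12 across but in {2,4,5,7} for the 13 down — contradiction. So R2C1 = 4.
R1C1 = 12 − 7 = 5 completes the 12 down.
R1C2 = 12 − 5 = 7 completes the 12 across.

5, 7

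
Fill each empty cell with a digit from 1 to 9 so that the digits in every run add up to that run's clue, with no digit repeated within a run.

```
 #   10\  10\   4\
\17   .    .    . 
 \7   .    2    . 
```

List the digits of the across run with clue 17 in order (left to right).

6 8 3

7 in 3 cells must be {1,2,4}; 4 in 2 cells must be {1,3}.
R1C2 = 10 − 2 = 8 completes the 10 down.
R1C3 = 3: the only remaining digit allowed by both the 17 across and the 4 down.
R2C3 = 4 − 3 = 1 completes the 4 down.
R1C1 = 17 − 11 = 6 completes the 17 across.
R2C1 = 7 − 3 = 4 completes the 7 across.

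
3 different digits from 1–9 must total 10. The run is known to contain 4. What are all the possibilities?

{1,4,5}

3 distinct digits from 1–9 sum between 6 and 24.
Keeping only sets containing 4.
Only one set works: {1,4,5}.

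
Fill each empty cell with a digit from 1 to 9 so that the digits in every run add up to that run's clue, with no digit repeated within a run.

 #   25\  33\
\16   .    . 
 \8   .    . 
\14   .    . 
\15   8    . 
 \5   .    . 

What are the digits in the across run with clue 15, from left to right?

16 in 2 cells must be {7,9}.
R4C2 = 15 − 8 = 7 completes the 15 across.

8, 7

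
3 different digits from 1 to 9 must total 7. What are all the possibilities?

{1,2,4}

3 distinct digits from 1–9 sum between 6 and 24.
Only one set works: {1,2,4}.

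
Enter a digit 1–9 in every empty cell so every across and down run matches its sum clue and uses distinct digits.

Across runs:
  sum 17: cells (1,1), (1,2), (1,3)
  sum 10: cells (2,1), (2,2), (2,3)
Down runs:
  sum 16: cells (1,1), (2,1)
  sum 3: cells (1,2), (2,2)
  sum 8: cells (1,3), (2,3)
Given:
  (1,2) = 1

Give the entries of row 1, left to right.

9, 1, 7

16 in 2 cells must be {7,9}; 3 in 2 cells must be {1,2}.
(1,3) = 7: the only remaining digit allowed by both the 17 across and the 8 down.
Only 7 fits (2,1) under both its across sum 10 and down sum 16.
(2,2) = 3 − 1 = 2 completes the 3 down.
(2,3) = 10 − 9 = 1 completes the 10 across.
(1,1) = 17 − 8 = 9 completes the 17 across.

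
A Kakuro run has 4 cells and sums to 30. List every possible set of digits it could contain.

4 distinct digits from 1–9 sum between 10 and 30.
Only one set works: {6,7,8,9}.

{6,7,8,9}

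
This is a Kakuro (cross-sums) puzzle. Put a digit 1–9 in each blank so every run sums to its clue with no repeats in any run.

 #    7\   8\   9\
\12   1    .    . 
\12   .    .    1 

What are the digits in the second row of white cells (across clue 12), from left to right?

6 5 1

R1C3 = 9 − 1 = 8 completes the 9 down.
R2C1 = 7 − 1 = 6 completes the 7 down.
R2C2 = 12 − 7 = 5 completes the 12 across.
R1C2 = 12 − 9 = 3 completes the 12 across.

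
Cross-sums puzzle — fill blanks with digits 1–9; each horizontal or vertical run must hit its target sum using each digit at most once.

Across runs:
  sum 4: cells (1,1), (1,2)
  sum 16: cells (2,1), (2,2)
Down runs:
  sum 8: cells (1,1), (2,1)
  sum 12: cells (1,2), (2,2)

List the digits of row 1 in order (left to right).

1 3

4 in 2 cells must be {1,3}; 16 in 2 cells must be {7,9}.
The 4 across and the 12 down share only 3, so (1,2) = 3.
The 16 across and the 8 down share only 7, so (2,1) = 7.
(2,2) = 16 − 7 = 9 completes the 16 across.
(1,1) = 4 − 3 = 1 completes the 4 across.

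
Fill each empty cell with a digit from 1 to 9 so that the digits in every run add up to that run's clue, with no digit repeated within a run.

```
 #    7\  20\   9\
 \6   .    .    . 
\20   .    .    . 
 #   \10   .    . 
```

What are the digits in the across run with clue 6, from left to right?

2 3 1

6 in 3 cells must be {1,2,3}.
Only 3 fits R1C2 under both its across sum 6 and down sum 20.
Nothing is forced directly, so branch on R1C1, whose candidates are 1 or 2. If R1C1 = 1: that forces R1C3 = 2, R2C1 = 6, R2C2 = 9, after which R2C3 would have to be in {5} for the 20 across but in {1,3,4,6} for the 9 down — contradiction. So R1C1 = 2.
R1C3 = 6 − 5 = 1 completes the 6 across.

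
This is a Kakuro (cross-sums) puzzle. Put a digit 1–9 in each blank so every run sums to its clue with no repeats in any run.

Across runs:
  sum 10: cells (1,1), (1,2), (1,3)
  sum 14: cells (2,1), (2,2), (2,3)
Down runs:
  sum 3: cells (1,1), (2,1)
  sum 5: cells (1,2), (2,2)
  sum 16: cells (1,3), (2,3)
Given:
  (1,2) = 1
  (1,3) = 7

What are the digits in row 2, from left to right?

1 4 9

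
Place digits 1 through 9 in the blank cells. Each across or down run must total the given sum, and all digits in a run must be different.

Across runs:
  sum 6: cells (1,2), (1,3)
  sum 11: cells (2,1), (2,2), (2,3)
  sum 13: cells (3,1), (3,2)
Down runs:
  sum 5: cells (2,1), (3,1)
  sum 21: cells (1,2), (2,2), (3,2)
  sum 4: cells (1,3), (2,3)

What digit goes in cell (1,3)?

1

4 in 2 cells must be {1,3}.
The 6 across and the 4 down share only 1, so (1,3) = 1.
(2,3) = 4 − 1 = 3 completes the 4 down.
Intersecting the 13 across with the 5 down forces (3,1) = 4.
(3,2) = 13 − 4 = 9 completes the 13 across.
(1,2) = 6 − 1 = 5 completes the 6 across.
(2,1) = 5 − 4 = 1 completes the 5 down.
(2,2) = 11 − 4 = 7 completes the 11 across.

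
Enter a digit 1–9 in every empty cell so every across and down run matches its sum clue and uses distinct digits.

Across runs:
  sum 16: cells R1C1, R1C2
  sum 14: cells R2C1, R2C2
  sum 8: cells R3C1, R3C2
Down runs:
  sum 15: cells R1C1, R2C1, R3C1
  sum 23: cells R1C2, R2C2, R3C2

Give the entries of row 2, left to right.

6 8

16 in 2 cells must be {7,9}; 23 in 3 cells must be {6,8,9}.
The 16 across and the 23 down share only 9, so R1C2 = 9.
Given what's placed, R3C2 must be 6 to fit the 8 across and 23 down.
R1C1 = 16 − 9 = 7 completes the 16 across.
R2C2 = 23 − 15 = 8 completes the 23 down.
R3C1 = 8 − 6 = 2 completes the 8 across.
R2C1 = 14 − 8 = 6 completes the 14 across.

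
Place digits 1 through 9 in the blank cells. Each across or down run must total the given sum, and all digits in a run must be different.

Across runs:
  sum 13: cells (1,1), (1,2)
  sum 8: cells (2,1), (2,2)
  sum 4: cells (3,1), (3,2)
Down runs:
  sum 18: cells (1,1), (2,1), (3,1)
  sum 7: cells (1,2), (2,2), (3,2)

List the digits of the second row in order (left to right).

6, 2

4 in 2 cells must be {1,3}; 7 in 3 cells must be {1,2,4}.
The 13 across and the 7 down share only 4, so (1,2) = 4.
Given what's placed, (3,2) must be 1 to fit the 4 across and 7 down.
(1,1) = 13 − 4 = 9 completes the 13 across.
(2,2) = 7 − 5 = 2 completes the 7 down.
(3,1) = 4 − 1 = 3 completes the 4 across.
(2,1) = 8 − 2 = 6 completes the 8 across.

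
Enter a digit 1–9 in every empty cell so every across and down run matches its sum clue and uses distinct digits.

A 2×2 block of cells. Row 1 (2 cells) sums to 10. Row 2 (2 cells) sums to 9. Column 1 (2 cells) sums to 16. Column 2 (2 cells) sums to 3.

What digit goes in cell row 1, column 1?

16 in 2 cells must be {7,9}; 3 in 2 cells must be {1,2}.
The 9 across and the 16 down share only 7, so (2,1) = 7.
(2,2) = 9 − 7 = 2 completes the 9 across.
(1,1) = 16 − 7 = 9 completes the 16 down.
(1,2) = 10 − 9 = 1 completes the 10 across.

9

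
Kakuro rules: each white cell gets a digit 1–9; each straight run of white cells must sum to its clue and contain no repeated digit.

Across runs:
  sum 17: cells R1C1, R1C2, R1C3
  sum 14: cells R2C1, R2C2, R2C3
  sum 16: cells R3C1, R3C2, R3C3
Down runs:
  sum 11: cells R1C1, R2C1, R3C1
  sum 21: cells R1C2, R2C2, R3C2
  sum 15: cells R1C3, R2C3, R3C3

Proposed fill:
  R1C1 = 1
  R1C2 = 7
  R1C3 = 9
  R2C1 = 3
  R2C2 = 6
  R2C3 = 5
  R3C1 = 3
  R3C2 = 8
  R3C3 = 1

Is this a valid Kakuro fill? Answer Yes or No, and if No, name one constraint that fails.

No — the across run R3C1–R3C3 sums to 12, not 16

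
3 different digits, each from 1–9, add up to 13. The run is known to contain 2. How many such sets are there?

3 distinct digits from 1–9 sum between 6 and 24.
Keeping only sets containing 2.
Enumerating: {2,3,8}, {2,4,7}, {2,5,6}.

3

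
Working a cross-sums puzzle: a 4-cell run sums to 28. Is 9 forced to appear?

Every partition of 28 into 4 distinct digits includes 9: {4,7,8,9}, {5,6,8,9}.

Yes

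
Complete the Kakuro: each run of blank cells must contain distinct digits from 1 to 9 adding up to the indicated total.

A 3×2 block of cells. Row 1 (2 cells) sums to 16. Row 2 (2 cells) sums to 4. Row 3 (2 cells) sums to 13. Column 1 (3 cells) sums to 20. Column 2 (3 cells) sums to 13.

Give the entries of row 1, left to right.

9 7

16 in 2 cells must be {7,9}; 4 in 2 cells must be {1,3}.
The 4 across and the 20 down share only 3, so (2,1) = 3.
(2,2) = 4 − 3 = 1 completes the 4 across.
Given what's placed, (1,1) must be 9 to fit the 16 across and 20 down.
(1,2) = 16 − 9 = 7 completes the 16 across.
(3,1) = 20 − 12 = 8 completes the 20 down.
(3,2) = 13 − 8 = 5 completes the 13 across.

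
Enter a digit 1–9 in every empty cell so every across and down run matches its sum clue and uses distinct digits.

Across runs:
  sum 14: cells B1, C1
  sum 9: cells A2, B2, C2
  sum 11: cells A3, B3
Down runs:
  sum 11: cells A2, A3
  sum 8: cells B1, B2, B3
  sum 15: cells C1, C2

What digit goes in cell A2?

2

The 14 across and the 8 down share only 5, so B1 = 5.
C1 = 14 − 5 = 9 completes the 14 across.
C2 = 15 − 9 = 6 completes the 15 down.
B3 = 2: the only remaining digit allowed by both the 11 across and the 8 down.
A2 = 2: the only remaining digit allowed by both the 9 across and the 11 down.
B2 = 9 − 8 = 1 completes the 9 across.
A3 = 11 − 2 = 9 completes the 11 across.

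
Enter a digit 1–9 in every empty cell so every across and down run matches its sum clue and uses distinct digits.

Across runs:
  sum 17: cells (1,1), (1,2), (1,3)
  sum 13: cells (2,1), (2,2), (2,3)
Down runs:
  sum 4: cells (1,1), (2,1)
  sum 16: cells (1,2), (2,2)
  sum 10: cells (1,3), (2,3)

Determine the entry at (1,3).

9

4 in 2 cells must be {1,3}; 16 in 2 cells must be {7,9}.
Nothing is forced directly, so branch on (1,1), whose candidates are 1 or 3. If (1,1) = 3: that forces (1,2) = 9, after which (1,3) would have to be in {5} for the 17 across but in {1,2,3,4,6,7,8,9} for the 10 down — contradiction. So (1,1) = 1.
(2,1) = 4 − 1 = 3 completes the 4 down.
Given what's placed, (2,2) must be 9 to fit the 13 across and 16 down.
(2,3) = 13 − 12 = 1 completes the 13 across.
(1,2) = 16 − 9 = 7 completes the 16 down.
(1,3) = 17 − 8 = 9 completes the 17 across.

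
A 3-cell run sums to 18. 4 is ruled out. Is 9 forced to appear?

Counterexample: {3,7,8} sums to 18 under that restriction without using 9.

No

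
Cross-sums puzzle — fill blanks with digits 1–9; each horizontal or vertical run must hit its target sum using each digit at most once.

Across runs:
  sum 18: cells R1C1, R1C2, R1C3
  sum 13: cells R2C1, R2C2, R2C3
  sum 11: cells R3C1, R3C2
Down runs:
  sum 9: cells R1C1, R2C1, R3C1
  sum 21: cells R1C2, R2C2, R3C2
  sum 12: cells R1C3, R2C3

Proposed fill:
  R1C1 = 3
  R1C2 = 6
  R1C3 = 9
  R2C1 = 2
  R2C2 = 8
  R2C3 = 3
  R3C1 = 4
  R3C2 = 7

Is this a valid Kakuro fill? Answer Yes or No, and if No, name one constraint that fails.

Yes

Across: 3+6+9=18; 2+8+3=13; 4+7=11. Down: 3+2+4=9; 6+8+7=21; 9+3=12. No digit repeats within any run.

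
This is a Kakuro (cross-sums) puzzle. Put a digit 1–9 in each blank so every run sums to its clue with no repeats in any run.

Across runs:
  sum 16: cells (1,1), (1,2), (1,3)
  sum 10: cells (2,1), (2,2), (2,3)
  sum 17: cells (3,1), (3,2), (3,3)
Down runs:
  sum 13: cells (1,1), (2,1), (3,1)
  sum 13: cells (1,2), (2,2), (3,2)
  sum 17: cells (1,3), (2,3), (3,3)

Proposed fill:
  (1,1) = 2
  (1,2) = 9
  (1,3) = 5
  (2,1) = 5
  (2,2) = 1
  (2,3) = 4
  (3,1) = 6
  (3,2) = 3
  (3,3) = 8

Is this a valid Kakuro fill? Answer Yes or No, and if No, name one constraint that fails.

Yes

Across: 2+9+5=16; 5+1+4=10; 6+3+8=17. Down: 2+5+6=13; 9+1+3=13; 5+4+8=17. No digit repeats within any run.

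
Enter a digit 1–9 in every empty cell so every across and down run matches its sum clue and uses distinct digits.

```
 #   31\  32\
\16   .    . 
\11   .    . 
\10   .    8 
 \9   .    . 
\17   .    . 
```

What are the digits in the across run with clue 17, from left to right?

8 9

16 in 2 cells must be {7,9}; 17 in 2 cells must be {8,9}.
R3C1 = 10 − 8 = 2 completes the 10 across.
Given what's placed, R5C2 must be 9 to fit the 17 across and 32 down.
R1C2 = 7: the only remaining digit allowed by both the 16 across and the 32 down.
R5C1 = 17 − 9 = 8 completes the 17 across.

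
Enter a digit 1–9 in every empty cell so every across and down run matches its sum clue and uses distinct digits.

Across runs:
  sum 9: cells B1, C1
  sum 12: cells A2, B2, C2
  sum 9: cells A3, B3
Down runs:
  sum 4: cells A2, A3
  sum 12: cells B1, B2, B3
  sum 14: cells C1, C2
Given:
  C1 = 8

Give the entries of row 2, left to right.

4 in 2 cells must be {1,3}.
B1 = 9 − 8 = 1 completes the 9 across.
C2 = 14 − 8 = 6 completes the 14 down.
Given what's placed, A2 must be 1 to fit the 12 across and 4 down.
B2 = 12 − 7 = 5 completes the 12 across.
A3 = 4 − 1 = 3 completes the 4 down.
B3 = 9 − 3 = 6 completes the 9 across.

1 5 6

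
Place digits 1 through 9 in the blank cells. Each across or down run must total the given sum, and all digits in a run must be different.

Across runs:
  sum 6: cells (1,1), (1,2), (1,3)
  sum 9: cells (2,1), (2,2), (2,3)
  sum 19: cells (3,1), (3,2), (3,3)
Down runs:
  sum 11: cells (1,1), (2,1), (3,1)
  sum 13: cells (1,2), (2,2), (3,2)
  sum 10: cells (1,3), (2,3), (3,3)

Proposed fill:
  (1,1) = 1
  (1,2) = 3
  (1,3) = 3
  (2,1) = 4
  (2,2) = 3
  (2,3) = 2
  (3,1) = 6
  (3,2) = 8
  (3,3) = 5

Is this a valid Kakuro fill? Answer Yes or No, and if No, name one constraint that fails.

No — the down run (1,2)–(3,2) sums to 14, not 13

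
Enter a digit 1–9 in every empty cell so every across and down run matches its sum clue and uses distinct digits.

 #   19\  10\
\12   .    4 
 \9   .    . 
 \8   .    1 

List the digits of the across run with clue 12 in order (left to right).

8 4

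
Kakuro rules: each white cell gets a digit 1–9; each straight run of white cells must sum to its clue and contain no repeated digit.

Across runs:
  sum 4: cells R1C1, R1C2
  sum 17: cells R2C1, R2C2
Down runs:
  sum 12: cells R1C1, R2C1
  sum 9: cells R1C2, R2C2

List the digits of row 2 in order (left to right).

9 8

4 in 2 cells must be {1,3}; 17 in 2 cells must be {8,9}.
The 4 across and the 12 down share only 3, so R1C1 = 3.
R1C2 = 4 − 3 = 1 completes the 4 across.
R2C1 = 12 − 3 = 9 completes the 12 down.
R2C2 = 17 − 9 = 8 completes the 17 across.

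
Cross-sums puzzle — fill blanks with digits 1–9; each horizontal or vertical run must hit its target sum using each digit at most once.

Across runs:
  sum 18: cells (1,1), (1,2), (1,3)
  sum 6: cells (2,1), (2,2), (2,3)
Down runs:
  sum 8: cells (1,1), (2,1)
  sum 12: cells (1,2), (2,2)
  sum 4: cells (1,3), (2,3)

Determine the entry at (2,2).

3

6 in 3 cells must be {1,2,3}; 4 in 2 cells must be {1,3}.
The 6 across and the 12 down share only 3, so (2,2) = 3.
Given what's placed, (2,3) must be 1 to fit the 6 across and 4 down.
(1,2) = 12 − 3 = 9 completes the 12 down.
(1,3) = 4 − 1 = 3 completes the 4 down.
(2,1) = 6 − 4 = 2 completes the 6 across.
(1,1) = 18 − 12 = 6 completes the 18 across.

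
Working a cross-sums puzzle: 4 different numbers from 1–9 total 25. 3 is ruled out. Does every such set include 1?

No

Counterexample: {2,6,8,9} sums to 25 under that restriction without using 1.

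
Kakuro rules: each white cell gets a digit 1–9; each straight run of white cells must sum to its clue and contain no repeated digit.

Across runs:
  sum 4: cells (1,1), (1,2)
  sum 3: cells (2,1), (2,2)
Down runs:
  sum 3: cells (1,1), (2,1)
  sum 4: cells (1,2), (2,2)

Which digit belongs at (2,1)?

2

4 in 2 cells must be {1,3}; 3 in 2 cells must be {1,2}.
The 4 across and the 3 down share only 1, so (1,1) = 1.
(1,2) = 4 − 1 = 3 completes the 4 across.
(2,1) = 3 − 1 = 2 completes the 3 down.
(2,2) = 3 − 2 = 1 completes the 3 across.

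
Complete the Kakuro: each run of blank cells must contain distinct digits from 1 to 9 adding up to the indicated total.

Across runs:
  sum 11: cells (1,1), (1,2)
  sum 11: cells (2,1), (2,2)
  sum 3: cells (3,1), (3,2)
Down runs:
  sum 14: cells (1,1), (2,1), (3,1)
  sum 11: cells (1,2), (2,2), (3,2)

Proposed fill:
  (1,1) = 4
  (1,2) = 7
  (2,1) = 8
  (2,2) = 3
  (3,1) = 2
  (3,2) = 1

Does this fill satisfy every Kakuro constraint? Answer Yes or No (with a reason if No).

Across: 4+7=11; 8+3=11; 2+1=3. Down: 4+8+2=14; 7+3+1=11. No digit repeats within any run.

Yes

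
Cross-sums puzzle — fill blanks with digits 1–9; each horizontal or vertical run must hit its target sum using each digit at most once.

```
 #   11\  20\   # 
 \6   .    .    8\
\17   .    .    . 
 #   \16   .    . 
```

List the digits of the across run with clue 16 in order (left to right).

16 in 2 cells must be {7,9}.
The 16 across and the 8 down share only 7, so R3C3 = 7.
R2C3 = 8 − 7 = 1 completes the 8 down.
R3C2 = 16 − 7 = 9 completes the 16 across.
R2C2 = 7: the only remaining digit allowed by both the 17 across and the 20 down.
R1C2 = 20 − 16 = 4 completes the 20 down.
R2C1 = 17 − 8 = 9 completes the 17 across.
R1C1 = 6 − 4 = 2 completes the 6 across.

9, 7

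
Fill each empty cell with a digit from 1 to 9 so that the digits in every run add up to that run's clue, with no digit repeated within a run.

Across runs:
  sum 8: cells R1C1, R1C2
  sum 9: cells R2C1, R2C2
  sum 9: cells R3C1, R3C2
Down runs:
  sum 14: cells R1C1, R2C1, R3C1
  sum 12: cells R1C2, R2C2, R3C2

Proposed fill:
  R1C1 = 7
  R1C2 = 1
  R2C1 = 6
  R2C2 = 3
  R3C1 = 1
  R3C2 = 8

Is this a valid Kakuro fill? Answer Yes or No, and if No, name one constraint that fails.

Yes

Across: 7+1=8; 6+3=9; 1+8=9. Down: 7+6+1=14; 1+3+8=12. No digit repeats within any run.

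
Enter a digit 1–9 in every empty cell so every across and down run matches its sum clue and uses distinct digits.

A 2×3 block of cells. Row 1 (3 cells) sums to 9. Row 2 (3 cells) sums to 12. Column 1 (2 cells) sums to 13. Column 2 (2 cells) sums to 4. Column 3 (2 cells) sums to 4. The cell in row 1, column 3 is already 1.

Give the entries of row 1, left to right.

4 in 2 cells must be {1,3}.
Given what's placed, (1,2) must be 3 to fit the 9 across and 4 down.
(2,2) = 4 − 3 = 1 completes the 4 down.
(2,3) = 4 − 1 = 3 completes the 4 down.
(1,1) = 9 − 4 = 5 completes the 9 across.
(2,1) = 12 − 4 = 8 completes the 12 across.

5, 3, 1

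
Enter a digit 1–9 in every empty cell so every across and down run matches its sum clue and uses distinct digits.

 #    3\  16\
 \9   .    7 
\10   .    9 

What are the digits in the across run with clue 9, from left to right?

2 7

3 in 2 cells must be {1,2}; 16 in 2 cells must be {7,9}.
R1C1 = 9 − 7 = 2 completes the 9 across.
R2C1 = 10 − 9 = 1 completes the 10 across.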